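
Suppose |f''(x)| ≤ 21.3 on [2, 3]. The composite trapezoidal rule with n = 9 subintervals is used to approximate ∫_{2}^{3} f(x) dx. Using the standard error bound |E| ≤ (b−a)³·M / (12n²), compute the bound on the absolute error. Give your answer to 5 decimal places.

0.02191

|E| ≤ (1)³·21.3 / (12·9²) = 21.3/972 = 0.02191.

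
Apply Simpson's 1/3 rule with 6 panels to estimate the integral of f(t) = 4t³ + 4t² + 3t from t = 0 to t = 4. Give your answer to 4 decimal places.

h = (4 − 0)/6 = 0.666667.
Nodes t₀,…,t₆ = 0, 0.666667, 1.333333, 2, 2.666667, 3.333333, 4.
f(t) = 4t³ + 4t² + 3t: f₀=0, f₁=4.962963, f₂=20.592593, f₃=54, f₄=112.296296, f₅=202.592593, f₆=332.
(h/3)·[f₀ + 4f₁ + 2f₂ + 4f₃ + 2f₄ + 4f₅ + f₆] = 0.222222·(1644) = 365.3333.

365.3333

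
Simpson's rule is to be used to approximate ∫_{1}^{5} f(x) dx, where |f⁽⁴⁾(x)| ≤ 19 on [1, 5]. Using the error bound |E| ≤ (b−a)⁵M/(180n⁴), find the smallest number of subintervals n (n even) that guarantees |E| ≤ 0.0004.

24

Need 19456/(180n⁴) ≤ 0.0004.
n⁴ ≥ 19456/(180·0.0004) = 270222 ⇒ n ≥ 22.7998, so the smallest even n is 24. (n must be even for Simpson's rule.)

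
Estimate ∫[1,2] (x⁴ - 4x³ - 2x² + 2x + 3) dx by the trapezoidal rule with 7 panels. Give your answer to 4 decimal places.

h = (2 − 1)/7 = 0.142857.
Nodes x₀,…,x₇ = 1, 1.142857, 1.285714, 1.428571, 1.571429, 1.714286, 1.857143, 2.
f(x) = x⁴ - 4x³ - 2x² + 2x + 3: f₀=0, f₁=-1.591420, f₂=-3.503540, f₃=-5.721366, f₄=-8.219908, f₅=-10.964182, f₆=-13.909204, f₇=-17.
(h/2)·[f₀ + 2f₁ + 2f₂ + 2f₃ + 2f₄ + 2f₅ + 2f₆ + f₇] = 0.071429·(-104.819242) = -7.4871.

-7.4871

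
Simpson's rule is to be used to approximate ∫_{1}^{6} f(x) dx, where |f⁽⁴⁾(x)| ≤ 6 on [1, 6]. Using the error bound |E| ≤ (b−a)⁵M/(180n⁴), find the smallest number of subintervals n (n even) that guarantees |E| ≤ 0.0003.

26

Need 18750/(180n⁴) ≤ 0.0003.
n⁴ ≥ 18750/(180·0.0003) = 347222 ⇒ n ≥ 24.2746, so the smallest even n is 26. (n must be even for Simpson's rule.)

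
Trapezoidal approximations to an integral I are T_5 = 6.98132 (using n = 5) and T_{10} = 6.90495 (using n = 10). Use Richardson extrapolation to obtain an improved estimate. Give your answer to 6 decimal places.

6.879493

R = (4·T_{10} − T_5) / 3 = (4·6.90495 − 6.98132)/3 = (20.63848)/3 = 6.879493.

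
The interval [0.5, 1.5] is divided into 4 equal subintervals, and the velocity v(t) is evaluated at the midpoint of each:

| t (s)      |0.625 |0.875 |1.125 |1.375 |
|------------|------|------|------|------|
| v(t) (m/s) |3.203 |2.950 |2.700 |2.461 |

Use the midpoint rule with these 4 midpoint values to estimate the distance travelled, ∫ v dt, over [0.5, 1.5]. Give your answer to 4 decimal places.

h = 0.25, n = 4.
h·[y(m₁) + y(m₂) + y(m₃) + y(m₄)] = 0.25·(11.314) = 2.8285.

2.8285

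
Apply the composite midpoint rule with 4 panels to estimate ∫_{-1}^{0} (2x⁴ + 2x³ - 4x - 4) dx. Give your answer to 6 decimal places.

-2.104980

h = (0 − (-1))/4 = 0.25.
Midpoints m₁,…,m₄ = -0.875, -0.625, -0.375, -0.125.
f(m₁)=-0.66748046875, f(m₂)=-1.68310546875, f(m₃)=-2.56591796875, f(m₄)=-3.50341796875.
h·[f(m₁) + f(m₂) + f(m₃) + f(m₄)] = 0.25·(-8.419921875) = -2.104980.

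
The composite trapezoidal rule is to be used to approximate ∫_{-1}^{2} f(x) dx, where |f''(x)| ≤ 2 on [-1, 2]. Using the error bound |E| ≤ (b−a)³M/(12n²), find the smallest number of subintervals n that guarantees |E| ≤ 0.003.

Need 54/(12n²) ≤ 0.003.
n² ≥ 54/(12·0.003) = 1500 ⇒ n ≥ 38.7298, so the smallest n is 39.

39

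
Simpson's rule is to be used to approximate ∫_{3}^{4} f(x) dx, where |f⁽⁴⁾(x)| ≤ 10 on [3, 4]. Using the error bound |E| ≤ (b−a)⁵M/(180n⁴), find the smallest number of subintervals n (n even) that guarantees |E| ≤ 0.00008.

Need 10/(180n⁴) ≤ 0.00008.
n⁴ ≥ 10/(180·0.00008) = 694.444 ⇒ n ≥ 5.1335, so the smallest even n is 6. (n must be even for Simpson's rule.)

6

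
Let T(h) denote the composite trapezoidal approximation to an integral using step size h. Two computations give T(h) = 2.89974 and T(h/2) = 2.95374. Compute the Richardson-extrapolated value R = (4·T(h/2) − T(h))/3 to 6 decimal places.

2.971740

R = (4·T(h/2) − T(h)) / 3 = (4·2.95374 − 2.89974)/3 = (8.91522)/3 = 2.971740.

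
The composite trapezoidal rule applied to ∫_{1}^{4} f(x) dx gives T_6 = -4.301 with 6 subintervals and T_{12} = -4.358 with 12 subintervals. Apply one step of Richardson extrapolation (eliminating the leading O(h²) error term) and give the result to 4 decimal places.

-4.3770

R = (4·T_{12} − T_6) / 3 = (4·(-4.358) − (-4.301))/3 = (-13.131)/3 = -4.3770.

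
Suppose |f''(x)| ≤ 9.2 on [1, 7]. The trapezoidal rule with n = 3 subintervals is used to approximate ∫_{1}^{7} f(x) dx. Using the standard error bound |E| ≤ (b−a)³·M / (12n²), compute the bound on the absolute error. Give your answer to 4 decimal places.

|E| ≤ (6)³·9.2 / (12·3²) = 1987.2/108 = 18.4000.

18.4000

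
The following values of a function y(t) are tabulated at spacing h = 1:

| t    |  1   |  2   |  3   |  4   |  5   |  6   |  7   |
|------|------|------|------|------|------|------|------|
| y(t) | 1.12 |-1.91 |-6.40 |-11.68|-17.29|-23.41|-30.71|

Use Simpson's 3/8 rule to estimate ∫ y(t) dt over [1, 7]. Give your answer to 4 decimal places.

h = 1, n = 6.
(3h/8)·[y₀ + 3y₁ + 3y₂ + 2y₃ + 3y₄ + 3y₅ + y₆] = 0.375·(-199.98) = -74.9925.

-74.9925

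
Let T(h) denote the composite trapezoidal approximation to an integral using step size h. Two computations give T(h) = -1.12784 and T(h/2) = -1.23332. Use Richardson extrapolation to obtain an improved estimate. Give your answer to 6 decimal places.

R = (4·T(h/2) − T(h)) / 3 = (4·(-1.23332) − (-1.12784))/3 = (-3.80544)/3 = -1.268480.

-1.268480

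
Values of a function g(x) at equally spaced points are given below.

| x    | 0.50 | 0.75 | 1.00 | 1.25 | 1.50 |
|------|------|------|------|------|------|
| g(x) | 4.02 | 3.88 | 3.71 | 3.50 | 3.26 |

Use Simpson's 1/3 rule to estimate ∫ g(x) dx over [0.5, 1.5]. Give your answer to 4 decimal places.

3.6850

h = 0.25, n = 4.
(h/3)·[y₀ + 4y₁ + 2y₂ + 4y₃ + y₄] = 0.083333·(44.22) = 3.6850.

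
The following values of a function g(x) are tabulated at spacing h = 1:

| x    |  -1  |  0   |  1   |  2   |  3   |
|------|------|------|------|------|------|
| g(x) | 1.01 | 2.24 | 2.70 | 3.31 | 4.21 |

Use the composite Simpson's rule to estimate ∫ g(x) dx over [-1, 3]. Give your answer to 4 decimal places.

10.9400

h = 1, n = 4.
(h/3)·[y₀ + 4y₁ + 2y₂ + 4y₃ + y₄] = 0.333333·(32.82) = 10.9400.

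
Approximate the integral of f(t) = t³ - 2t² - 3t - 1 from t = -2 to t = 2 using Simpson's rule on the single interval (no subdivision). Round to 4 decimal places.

-14.6667

S = (b−a)/6 · [f(-2) + 4f(0) + f(2)] = 0.666667·[(-11) + 4·(-1) + (-7)] = -14.6667.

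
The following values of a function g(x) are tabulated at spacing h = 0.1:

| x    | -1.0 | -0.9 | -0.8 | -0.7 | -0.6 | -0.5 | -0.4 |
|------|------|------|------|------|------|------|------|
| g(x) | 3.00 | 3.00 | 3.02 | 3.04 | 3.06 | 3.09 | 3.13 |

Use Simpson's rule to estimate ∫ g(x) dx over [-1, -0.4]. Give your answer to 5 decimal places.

1.82700

h = 0.1, n = 6.
(h/3)·[y₀ + 4y₁ + 2y₂ + 4y₃ + 2y₄ + 4y₅ + y₆] = 0.033333·(54.81) = 1.82700.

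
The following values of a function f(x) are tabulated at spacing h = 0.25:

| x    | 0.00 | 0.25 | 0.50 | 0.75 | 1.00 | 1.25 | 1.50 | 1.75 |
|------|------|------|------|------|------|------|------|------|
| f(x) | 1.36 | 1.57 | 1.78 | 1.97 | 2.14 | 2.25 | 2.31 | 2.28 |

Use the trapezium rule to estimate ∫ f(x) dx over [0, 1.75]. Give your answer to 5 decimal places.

h = 0.25, n = 7.
(h/2)·[y₀ + 2y₁ + 2y₂ + 2y₃ + 2y₄ + 2y₅ + 2y₆ + y₇] = 0.125·(27.68) = 3.46000.

3.46000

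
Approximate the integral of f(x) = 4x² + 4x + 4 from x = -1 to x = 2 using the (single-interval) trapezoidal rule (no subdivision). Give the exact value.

T = (b−a)/2 · [f(-1) + f(2)] = 1.5·[4 + 28] = 48.

48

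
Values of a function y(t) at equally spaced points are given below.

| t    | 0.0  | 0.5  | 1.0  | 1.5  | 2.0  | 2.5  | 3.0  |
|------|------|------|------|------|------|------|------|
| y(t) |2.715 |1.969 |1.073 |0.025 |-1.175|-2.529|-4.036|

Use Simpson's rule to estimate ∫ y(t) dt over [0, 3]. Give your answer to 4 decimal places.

-0.6108

h = 0.5, n = 6.
(h/3)·[y₀ + 4y₁ + 2y₂ + 4y₃ + 2y₄ + 4y₅ + y₆] = 0.166667·(-3.665) = -0.6108.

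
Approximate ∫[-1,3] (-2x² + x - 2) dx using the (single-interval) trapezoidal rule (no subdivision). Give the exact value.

T = (b−a)/2 · [f(-1) + f(3)] = 2·[(-5) + (-17)] = -44.

-44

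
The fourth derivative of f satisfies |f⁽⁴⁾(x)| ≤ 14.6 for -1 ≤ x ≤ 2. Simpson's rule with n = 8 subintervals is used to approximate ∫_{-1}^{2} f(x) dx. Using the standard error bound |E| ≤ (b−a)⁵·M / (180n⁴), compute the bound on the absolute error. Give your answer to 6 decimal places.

0.004812

|E| ≤ (3)⁵·14.6 / (180·8⁴) = 3547.8/737280 = 0.004812.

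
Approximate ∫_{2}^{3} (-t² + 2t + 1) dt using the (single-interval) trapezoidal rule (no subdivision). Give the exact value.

-0.5

T = (b−a)/2 · [f(2) + f(3)] = 0.5·[1 + (-2)] = -0.5.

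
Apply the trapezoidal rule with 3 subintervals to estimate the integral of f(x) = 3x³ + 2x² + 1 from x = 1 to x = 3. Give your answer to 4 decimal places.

82.2963

h = (3 − 1)/3 = 0.666667.
Nodes x₀,…,x₃ = 1, 1.666667, 2.333333, 3.
f(x) = 3x³ + 2x² + 1: f₀=6, f₁=20.444444, f₂=50, f₃=100.
(h/2)·[f₀ + 2f₁ + 2f₂ + f₃] = 0.333333·(246.888889) = 82.2963.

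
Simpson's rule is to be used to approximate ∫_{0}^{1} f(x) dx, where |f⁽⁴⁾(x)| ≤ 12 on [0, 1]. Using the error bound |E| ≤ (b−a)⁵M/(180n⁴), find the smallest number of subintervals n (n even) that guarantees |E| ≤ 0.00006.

6

Need 12/(180n⁴) ≤ 0.00006.
n⁴ ≥ 12/(180·0.00006) = 1111.11 ⇒ n ≥ 5.7735, so the smallest even n is 6. (n must be even for Simpson's rule.)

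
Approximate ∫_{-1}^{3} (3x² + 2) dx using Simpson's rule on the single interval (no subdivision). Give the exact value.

36

S = (b−a)/6 · [f(-1) + 4f(1) + f(3)] = 0.666667·[5 + 4·5 + 29] = 36.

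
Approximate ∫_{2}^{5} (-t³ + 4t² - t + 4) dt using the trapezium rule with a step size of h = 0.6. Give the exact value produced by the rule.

4.08

h = (5 − 2)/5 = 0.6.
Nodes t₀,…,t₅ = 2, 2.6, 3.2, 3.8, 4.4, 5.
f(t) = -t³ + 4t² - t + 4: f₀=10, f₁=10.864, f₂=8.992, f₃=3.088, f₄=-8.144, f₅=-26.
(h/2)·[f₀ + 2f₁ + 2f₂ + 2f₃ + 2f₄ + f₅] = 0.3·(13.6) = 4.08.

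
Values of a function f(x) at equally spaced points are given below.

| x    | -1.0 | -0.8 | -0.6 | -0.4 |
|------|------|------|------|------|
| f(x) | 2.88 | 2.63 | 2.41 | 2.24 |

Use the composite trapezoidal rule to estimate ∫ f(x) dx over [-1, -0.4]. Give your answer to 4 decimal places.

1.5200

h = 0.2, n = 3.
(h/2)·[y₀ + 2y₁ + 2y₂ + y₃] = 0.1·(15.20) = 1.5200.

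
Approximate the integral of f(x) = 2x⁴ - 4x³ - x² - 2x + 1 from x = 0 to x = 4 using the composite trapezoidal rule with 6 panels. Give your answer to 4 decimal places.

h = (4 − 0)/6 = 0.666667.
Nodes x₀,…,x₆ = 0, 0.666667, 1.333333, 2, 2.666667, 3.333333, 4.
f(x) = 2x⁴ - 4x³ - x² - 2x + 1: f₀=1, f₁=-1.567901, f₂=-6.604938, f₃=-7, f₄=13.839506, f₅=81.987654, f₆=233.
(h/2)·[f₀ + 2f₁ + 2f₂ + 2f₃ + 2f₄ + 2f₅ + f₆] = 0.333333·(395.308642) = 131.7695.

131.7695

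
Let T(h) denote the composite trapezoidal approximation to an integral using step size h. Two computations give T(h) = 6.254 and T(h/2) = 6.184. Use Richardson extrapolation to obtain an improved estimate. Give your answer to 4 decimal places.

R = (4·T(h/2) − T(h)) / 3 = (4·6.184 − 6.254)/3 = (18.482)/3 = 6.1607.

6.1607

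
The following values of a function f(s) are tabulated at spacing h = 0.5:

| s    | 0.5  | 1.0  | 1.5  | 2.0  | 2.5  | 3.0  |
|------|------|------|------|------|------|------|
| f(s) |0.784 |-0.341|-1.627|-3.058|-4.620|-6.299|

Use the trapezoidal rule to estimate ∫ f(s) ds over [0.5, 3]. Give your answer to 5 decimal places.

h = 0.5, n = 5.
(h/2)·[y₀ + 2y₁ + 2y₂ + 2y₃ + 2y₄ + y₅] = 0.25·(-24.807) = -6.20175.

-6.20175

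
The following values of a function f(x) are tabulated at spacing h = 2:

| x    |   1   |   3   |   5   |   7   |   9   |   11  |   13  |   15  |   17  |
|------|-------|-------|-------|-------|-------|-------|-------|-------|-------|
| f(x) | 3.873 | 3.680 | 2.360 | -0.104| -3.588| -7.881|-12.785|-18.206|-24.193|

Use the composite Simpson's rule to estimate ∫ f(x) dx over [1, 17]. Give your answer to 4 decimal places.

h = 2, n = 8.
(h/3)·[y₀ + 4y₁ + 2y₂ + 4y₃ + 2y₄ + 4y₅ + 2y₆ + 4y₇ + y₈] = 0.666667·(-138.390) = -92.2600.

-92.2600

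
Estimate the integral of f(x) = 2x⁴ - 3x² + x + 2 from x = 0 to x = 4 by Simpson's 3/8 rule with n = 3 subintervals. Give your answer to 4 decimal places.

369.1852

h = (4 − 0)/3 = 1.333333.
Nodes x₀,…,x₃ = 0, 1.333333, 2.666667, 4.
f(x) = 2x⁴ - 3x² + x + 2: f₀=2, f₁=4.320988, f₂=84.469136, f₃=470.
(3h/8)·[f₀ + 3f₁ + 3f₂ + f₃] = 0.5·(738.370370) = 369.1852.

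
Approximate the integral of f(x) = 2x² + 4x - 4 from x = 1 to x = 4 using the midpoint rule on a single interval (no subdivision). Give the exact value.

55.5

M = (b−a)·f(2.5) = 3·(18.5) = 55.5.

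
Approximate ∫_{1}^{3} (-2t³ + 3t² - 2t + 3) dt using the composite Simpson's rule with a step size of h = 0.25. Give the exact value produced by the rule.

-16

h = (3 − 1)/8 = 0.25.
Nodes t₀,…,t₈ = 1, 1.25, 1.5, 1.75, 2, 2.25, 2.5, 2.75, 3.
f(t) = -2t³ + 3t² - 2t + 3: f₀=2, f₁=1.28125, f₂=0, f₃=-2.03125, f₄=-5, f₅=-9.09375, f₆=-14.5, f₇=-21.40625, f₈=-30.
(h/3)·[f₀ + 4f₁ + 2f₂ + 4f₃ + 2f₄ + 4f₅ + 2f₆ + 4f₇ + f₈] = 0.083333·(-192) = -16.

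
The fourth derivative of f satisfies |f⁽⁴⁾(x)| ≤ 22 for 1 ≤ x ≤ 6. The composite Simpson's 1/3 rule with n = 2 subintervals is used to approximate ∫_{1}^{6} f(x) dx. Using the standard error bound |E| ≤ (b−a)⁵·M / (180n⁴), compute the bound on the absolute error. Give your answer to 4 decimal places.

23.8715

|E| ≤ (5)⁵·22 / (180·2⁴) = 68750/2880 = 23.8715.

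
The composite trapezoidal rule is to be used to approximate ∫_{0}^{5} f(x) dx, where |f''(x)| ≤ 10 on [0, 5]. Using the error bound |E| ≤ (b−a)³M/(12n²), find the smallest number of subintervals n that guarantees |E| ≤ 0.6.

Need 1250/(12n²) ≤ 0.6.
n² ≥ 1250/(12·0.6) = 173.611 ⇒ n ≥ 13.1762, so the smallest n is 14.

14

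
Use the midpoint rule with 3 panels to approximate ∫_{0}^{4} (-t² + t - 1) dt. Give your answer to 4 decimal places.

h = (4 − 0)/3 = 1.333333.
Midpoints m₁,…,m₃ = 0.666667, 2, 3.333333.
f(m₁)=-0.777778, f(m₂)=-3, f(m₃)=-8.777778.
h·[f(m₁) + f(m₂) + f(m₃)] = 1.333333·(-12.555556) = -16.7407.

-16.7407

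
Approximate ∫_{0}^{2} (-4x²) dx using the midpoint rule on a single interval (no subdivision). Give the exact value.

-8

M = (b−a)·f(1) = 2·(-4) = -8.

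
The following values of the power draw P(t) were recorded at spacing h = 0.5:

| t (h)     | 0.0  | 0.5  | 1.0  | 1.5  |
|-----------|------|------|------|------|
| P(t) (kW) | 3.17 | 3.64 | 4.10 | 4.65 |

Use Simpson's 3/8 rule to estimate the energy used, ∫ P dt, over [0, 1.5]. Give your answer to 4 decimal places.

h = 0.5, n = 3.
(3h/8)·[y₀ + 3y₁ + 3y₂ + y₃] = 0.1875·(31.04) = 5.8200.

5.8200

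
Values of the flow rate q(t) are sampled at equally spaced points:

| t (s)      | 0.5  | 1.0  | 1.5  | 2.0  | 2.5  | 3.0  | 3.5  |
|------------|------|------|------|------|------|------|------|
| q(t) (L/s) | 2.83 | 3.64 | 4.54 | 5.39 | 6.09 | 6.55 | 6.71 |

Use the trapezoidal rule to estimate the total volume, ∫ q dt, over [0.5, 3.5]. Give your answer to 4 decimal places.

h = 0.5, n = 6.
(h/2)·[y₀ + 2y₁ + 2y₂ + 2y₃ + 2y₄ + 2y₅ + y₆] = 0.25·(61.96) = 15.4900.

15.4900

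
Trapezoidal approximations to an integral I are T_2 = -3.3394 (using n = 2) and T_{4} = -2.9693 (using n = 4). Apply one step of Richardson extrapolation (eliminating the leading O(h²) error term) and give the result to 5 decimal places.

R = (4·T_{4} − T_2) / 3 = (4·(-2.9693) − (-3.3394))/3 = (-8.5378)/3 = -2.84593.

-2.84593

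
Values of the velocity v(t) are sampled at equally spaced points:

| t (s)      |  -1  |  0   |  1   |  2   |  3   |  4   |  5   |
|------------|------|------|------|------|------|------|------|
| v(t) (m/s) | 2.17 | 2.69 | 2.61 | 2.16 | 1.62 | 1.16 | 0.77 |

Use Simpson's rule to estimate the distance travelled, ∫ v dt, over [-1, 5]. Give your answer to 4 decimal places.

11.8133

h = 1, n = 6.
(h/3)·[y₀ + 4y₁ + 2y₂ + 4y₃ + 2y₄ + 4y₅ + y₆] = 0.333333·(35.44) = 11.8133.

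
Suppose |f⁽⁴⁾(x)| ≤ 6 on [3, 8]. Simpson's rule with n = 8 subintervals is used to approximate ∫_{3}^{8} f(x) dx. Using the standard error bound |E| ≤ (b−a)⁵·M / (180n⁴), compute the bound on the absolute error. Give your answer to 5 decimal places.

|E| ≤ (5)⁵·6 / (180·8⁴) = 18750/737280 = 0.02543.

0.02543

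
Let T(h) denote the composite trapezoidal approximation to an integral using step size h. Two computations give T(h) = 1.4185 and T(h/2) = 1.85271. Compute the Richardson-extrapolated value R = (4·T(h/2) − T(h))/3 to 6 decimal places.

R = (4·T(h/2) − T(h)) / 3 = (4·1.85271 − 1.4185)/3 = (5.99234)/3 = 1.997447.

1.997447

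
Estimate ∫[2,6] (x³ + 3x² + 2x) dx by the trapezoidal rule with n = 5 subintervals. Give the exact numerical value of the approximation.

566.4

h = (6 − 2)/5 = 0.8.
Nodes x₀,…,x₅ = 2, 2.8, 3.6, 4.4, 5.2, 6.
f(x) = x³ + 3x² + 2x: f₀=24, f₁=51.072, f₂=92.736, f₃=152.064, f₄=232.128, f₅=336.
(h/2)·[f₀ + 2f₁ + 2f₂ + 2f₃ + 2f₄ + f₅] = 0.4·(1416) = 566.4.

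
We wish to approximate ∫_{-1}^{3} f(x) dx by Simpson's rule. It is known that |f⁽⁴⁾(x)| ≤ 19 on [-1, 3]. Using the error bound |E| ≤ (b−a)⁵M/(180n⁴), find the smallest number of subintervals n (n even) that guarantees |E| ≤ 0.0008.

Need 19456/(180n⁴) ≤ 0.0008.
n⁴ ≥ 19456/(180·0.0008) = 135111 ⇒ n ≥ 19.1722, so the smallest even n is 20. (n must be even for Simpson's rule.)

20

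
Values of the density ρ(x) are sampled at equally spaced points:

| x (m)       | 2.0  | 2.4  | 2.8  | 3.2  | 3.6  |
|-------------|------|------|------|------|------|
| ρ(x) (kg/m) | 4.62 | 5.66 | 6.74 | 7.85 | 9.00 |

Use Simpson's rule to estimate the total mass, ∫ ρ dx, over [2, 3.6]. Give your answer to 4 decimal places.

h = 0.4, n = 4.
(h/3)·[y₀ + 4y₁ + 2y₂ + 4y₃ + y₄] = 0.133333·(81.14) = 10.8187.

10.8187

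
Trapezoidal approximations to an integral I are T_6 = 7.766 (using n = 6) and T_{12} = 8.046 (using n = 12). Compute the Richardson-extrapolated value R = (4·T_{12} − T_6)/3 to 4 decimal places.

8.1393

R = (4·T_{12} − T_6) / 3 = (4·8.046 − 7.766)/3 = (24.418)/3 = 8.1393.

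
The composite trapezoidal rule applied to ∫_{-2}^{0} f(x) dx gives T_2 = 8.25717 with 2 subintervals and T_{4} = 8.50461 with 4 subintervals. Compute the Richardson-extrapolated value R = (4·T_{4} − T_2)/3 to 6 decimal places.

R = (4·T_{4} − T_2) / 3 = (4·8.50461 − 8.25717)/3 = (25.76127)/3 = 8.587090.

8.587090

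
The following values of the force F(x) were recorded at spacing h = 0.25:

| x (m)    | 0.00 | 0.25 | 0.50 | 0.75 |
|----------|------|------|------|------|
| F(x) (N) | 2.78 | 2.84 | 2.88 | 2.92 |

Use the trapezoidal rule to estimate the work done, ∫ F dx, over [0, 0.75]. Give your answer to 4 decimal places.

h = 0.25, n = 3.
(h/2)·[y₀ + 2y₁ + 2y₂ + y₃] = 0.125·(17.14) = 2.1425.

2.1425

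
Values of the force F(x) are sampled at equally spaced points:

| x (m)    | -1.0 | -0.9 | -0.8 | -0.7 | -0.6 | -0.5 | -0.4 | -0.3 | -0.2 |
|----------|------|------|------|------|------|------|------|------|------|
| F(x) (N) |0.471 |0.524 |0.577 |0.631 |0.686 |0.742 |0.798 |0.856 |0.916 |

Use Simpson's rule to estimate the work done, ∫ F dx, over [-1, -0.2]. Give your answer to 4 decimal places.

0.5507

h = 0.1, n = 8.
(h/3)·[y₀ + 4y₁ + 2y₂ + 4y₃ + 2y₄ + 4y₅ + 2y₆ + 4y₇ + y₈] = 0.033333·(16.521) = 0.5507.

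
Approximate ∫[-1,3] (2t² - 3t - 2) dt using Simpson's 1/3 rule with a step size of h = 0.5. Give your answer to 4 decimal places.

h = (3 − (-1))/8 = 0.5.
Nodes t₀,…,t₈ = -1, -0.5, 0, 0.5, 1, 1.5, 2, 2.5, 3.
f(t) = 2t² - 3t - 2: f₀=3, f₁=0, f₂=-2, f₃=-3, f₄=-3, f₅=-2, f₆=0, f₇=3, f₈=7.
(h/3)·[f₀ + 4f₁ + 2f₂ + 4f₃ + 2f₄ + 4f₅ + 2f₆ + 4f₇ + f₈] = 0.166667·(-8) = -1.3333.

-1.3333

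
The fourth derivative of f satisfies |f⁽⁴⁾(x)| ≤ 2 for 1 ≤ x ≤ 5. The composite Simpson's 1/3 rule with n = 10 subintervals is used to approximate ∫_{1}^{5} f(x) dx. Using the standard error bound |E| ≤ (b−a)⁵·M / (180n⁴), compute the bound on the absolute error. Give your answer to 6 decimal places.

0.001138

|E| ≤ (4)⁵·2 / (180·10⁴) = 2048/1800000 = 0.001138.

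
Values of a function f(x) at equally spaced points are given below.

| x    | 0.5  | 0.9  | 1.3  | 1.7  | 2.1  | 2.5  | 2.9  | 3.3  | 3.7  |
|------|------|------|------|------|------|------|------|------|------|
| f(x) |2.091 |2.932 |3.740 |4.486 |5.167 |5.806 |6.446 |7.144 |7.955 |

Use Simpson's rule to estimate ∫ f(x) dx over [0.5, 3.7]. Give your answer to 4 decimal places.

16.2965

h = 0.4, n = 8.
(h/3)·[y₀ + 4y₁ + 2y₂ + 4y₃ + 2y₄ + 4y₅ + 2y₆ + 4y₇ + y₈] = 0.133333·(122.224) = 16.2965.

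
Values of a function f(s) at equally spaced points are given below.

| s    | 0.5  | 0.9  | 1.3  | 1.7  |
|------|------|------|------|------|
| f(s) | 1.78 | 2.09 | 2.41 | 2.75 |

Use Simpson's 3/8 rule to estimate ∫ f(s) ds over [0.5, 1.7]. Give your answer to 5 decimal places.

h = 0.4, n = 3.
(3h/8)·[y₀ + 3y₁ + 3y₂ + y₃] = 0.15·(18.03) = 2.70450.

2.70450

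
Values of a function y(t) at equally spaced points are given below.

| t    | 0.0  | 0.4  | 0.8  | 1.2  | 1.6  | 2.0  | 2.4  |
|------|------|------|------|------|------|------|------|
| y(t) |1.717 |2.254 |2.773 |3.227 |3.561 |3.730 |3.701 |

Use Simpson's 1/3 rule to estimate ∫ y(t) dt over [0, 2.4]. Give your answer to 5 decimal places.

h = 0.4, n = 6.
(h/3)·[y₀ + 4y₁ + 2y₂ + 4y₃ + 2y₄ + 4y₅ + y₆] = 0.133333·(54.930) = 7.32400.

7.32400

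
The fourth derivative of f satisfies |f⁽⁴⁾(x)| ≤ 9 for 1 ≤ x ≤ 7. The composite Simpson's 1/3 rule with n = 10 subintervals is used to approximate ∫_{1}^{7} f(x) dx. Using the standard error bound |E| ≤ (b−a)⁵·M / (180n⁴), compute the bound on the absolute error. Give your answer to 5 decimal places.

|E| ≤ (6)⁵·9 / (180·10⁴) = 69984/1800000 = 0.03888.

0.03888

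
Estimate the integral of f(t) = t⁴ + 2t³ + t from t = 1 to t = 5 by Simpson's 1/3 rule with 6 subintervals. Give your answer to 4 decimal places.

h = (5 − 1)/6 = 0.666667.
Nodes t₀,…,t₆ = 1, 1.666667, 2.333333, 3, 3.666667, 4.333333, 5.
f(t) = t⁴ + 2t³ + t: f₀=4, f₁=18.641975, f₂=57.382716, f₃=138, f₄=283.012346, f₅=519.679012, f₆=880.
(h/3)·[f₀ + 4f₁ + 2f₂ + 4f₃ + 2f₄ + 4f₅ + f₆] = 0.222222·(4270.074074) = 948.9053.

948.9053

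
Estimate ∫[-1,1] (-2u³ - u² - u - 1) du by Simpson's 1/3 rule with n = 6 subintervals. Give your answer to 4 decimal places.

-2.6667

h = (1 − (-1))/6 = 0.333333.
Nodes u₀,…,u₆ = -1, -0.666667, -0.333333, 0, 0.333333, 0.666667, 1.
f(u) = -2u³ - u² - u - 1: f₀=1, f₁=-0.185185, f₂=-0.703704, f₃=-1, f₄=-1.518519, f₅=-2.703704, f₆=-5.
(h/3)·[f₀ + 4f₁ + 2f₂ + 4f₃ + 2f₄ + 4f₅ + f₆] = 0.111111·(-24) = -2.6667.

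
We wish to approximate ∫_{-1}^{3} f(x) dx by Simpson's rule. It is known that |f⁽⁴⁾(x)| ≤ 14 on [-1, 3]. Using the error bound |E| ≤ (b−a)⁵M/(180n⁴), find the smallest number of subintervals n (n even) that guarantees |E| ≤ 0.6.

Need 14336/(180n⁴) ≤ 0.6.
n⁴ ≥ 14336/(180·0.6) = 132.741 ⇒ n ≥ 3.3943, so the smallest even n is 4. (n must be even for Simpson's rule.)

4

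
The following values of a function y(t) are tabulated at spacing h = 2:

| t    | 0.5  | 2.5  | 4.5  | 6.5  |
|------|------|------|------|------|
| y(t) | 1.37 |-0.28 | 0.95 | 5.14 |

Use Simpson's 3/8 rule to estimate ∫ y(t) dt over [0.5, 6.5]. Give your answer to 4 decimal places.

6.3900

h = 2, n = 3.
(3h/8)·[y₀ + 3y₁ + 3y₂ + y₃] = 0.75·(8.52) = 6.3900.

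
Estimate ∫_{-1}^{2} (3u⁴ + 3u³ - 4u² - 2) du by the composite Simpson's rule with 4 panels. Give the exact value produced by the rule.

h = (2 − (-1))/4 = 0.75.
Nodes u₀,…,u₄ = -1, -0.25, 0.5, 1.25, 2.
f(u) = 3u⁴ + 3u³ - 4u² - 2: f₀=-6, f₁=-2.28515625, f₂=-2.4375, f₃=4.93359375, f₄=54.
(h/3)·[f₀ + 4f₁ + 2f₂ + 4f₃ + f₄] = 0.25·(53.71875) = 13.4296875.

13.4296875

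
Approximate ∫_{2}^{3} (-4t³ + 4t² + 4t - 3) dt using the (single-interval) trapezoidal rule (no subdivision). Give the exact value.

-37

T = (b−a)/2 · [f(2) + f(3)] = 0.5·[(-11) + (-63)] = -37.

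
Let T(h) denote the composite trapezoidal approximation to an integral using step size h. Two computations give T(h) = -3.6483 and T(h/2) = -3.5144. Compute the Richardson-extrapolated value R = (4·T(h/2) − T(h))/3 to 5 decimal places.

-3.46977

R = (4·T(h/2) − T(h)) / 3 = (4·(-3.5144) − (-3.6483))/3 = (-10.4093)/3 = -3.46977.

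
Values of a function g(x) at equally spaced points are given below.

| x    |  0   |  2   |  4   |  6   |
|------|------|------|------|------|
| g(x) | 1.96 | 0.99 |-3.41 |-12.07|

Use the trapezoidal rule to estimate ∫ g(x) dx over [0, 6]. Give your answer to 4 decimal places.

h = 2, n = 3.
(h/2)·[y₀ + 2y₁ + 2y₂ + y₃] = 1·(-14.95) = -14.9500.

-14.9500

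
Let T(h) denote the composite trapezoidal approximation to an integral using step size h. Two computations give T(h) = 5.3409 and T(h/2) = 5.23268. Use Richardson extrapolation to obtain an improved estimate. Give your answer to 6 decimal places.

5.196607

R = (4·T(h/2) − T(h)) / 3 = (4·5.23268 − 5.3409)/3 = (15.58982)/3 = 5.196607.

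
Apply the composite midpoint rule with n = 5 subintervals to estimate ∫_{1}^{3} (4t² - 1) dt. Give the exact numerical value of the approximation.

h = (3 − 1)/5 = 0.4.
Midpoints m₁,…,m₅ = 1.2, 1.6, 2, 2.4, 2.8.
f(m₁)=4.76, f(m₂)=9.24, f(m₃)=15, f(m₄)=22.04, f(m₅)=30.36.
h·[f(m₁) + f(m₂) + f(m₃) + f(m₄) + f(m₅)] = 0.4·(81.4) = 32.56.

32.56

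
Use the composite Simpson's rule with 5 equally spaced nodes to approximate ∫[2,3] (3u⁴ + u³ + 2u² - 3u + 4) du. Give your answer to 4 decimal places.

152.0182

h = (3 − 2)/4 = 0.25.
Nodes u₀,…,u₄ = 2, 2.25, 2.5, 2.75, 3.
f(u) = 3u⁴ + u³ + 2u² - 3u + 4: f₀=62, f₁=95.65234375, f₂=141.8125, f₃=203.24609375, f₄=283.
(h/3)·[f₀ + 4f₁ + 2f₂ + 4f₃ + f₄] = 0.083333·(1824.21875) = 152.0182.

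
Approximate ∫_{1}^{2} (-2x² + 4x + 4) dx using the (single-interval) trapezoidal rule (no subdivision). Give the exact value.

T = (b−a)/2 · [f(1) + f(2)] = 0.5·[6 + 4] = 5.

5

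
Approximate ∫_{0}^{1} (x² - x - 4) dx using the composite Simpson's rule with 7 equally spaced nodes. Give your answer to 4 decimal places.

h = (1 − 0)/6 = 0.166667.
Nodes x₀,…,x₆ = 0, 0.166667, 0.333333, 0.5, 0.666667, 0.833333, 1.
f(x) = x² - x - 4: f₀=-4, f₁=-4.138889, f₂=-4.222222, f₃=-4.25, f₄=-4.222222, f₅=-4.138889, f₆=-4.
(h/3)·[f₀ + 4f₁ + 2f₂ + 4f₃ + 2f₄ + 4f₅ + f₆] = 0.055556·(-75) = -4.1667.

-4.1667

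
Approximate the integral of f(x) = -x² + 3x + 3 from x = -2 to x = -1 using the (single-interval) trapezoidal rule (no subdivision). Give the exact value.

-4

T = (b−a)/2 · [f(-2) + f(-1)] = 0.5·[(-7) + (-1)] = -4.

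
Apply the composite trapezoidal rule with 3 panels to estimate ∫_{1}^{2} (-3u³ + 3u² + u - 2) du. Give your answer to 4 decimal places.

h = (2 − 1)/3 = 0.333333.
Nodes u₀,…,u₃ = 1, 1.333333, 1.666667, 2.
f(u) = -3u³ + 3u² + u - 2: f₀=-1, f₁=-2.444444, f₂=-5.888889, f₃=-12.
(h/2)·[f₀ + 2f₁ + 2f₂ + f₃] = 0.166667·(-29.666667) = -4.9444.

-4.9444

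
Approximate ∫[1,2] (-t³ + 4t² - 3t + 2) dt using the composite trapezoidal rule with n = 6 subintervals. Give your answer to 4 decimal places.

3.0810

h = (2 − 1)/6 = 0.166667.
Nodes t₀,…,t₆ = 1, 1.166667, 1.333333, 1.5, 1.666667, 1.833333, 2.
f(t) = -t³ + 4t² - 3t + 2: f₀=2, f₁=2.356481, f₂=2.740741, f₃=3.125, f₄=3.481481, f₅=3.782407, f₆=4.
(h/2)·[f₀ + 2f₁ + 2f₂ + 2f₃ + 2f₄ + 2f₅ + f₆] = 0.083333·(36.972222) = 3.0810.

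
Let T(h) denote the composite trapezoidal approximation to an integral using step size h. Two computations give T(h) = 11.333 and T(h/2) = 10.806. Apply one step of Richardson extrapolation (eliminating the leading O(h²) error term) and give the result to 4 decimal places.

R = (4·T(h/2) − T(h)) / 3 = (4·10.806 − 11.333)/3 = (31.891)/3 = 10.6303.

10.6303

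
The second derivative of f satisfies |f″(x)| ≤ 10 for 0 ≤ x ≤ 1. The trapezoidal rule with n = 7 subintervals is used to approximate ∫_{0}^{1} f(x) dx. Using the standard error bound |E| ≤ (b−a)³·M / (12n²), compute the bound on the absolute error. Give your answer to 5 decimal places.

0.01701

|E| ≤ (1)³·10 / (12·7²) = 10/588 = 0.01701.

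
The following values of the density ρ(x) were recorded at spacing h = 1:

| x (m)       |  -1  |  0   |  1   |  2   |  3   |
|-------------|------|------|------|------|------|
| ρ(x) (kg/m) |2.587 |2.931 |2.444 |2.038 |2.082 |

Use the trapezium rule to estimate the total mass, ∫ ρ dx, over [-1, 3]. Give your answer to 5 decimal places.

h = 1, n = 4.
(h/2)·[y₀ + 2y₁ + 2y₂ + 2y₃ + y₄] = 0.5·(19.495) = 9.74750.

9.74750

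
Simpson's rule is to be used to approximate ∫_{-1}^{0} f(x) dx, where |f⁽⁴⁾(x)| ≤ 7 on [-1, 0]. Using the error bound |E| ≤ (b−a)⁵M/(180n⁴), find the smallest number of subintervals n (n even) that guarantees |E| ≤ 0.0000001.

26

Need 7/(180n⁴) ≤ 0.0000001.
n⁴ ≥ 7/(180·0.0000001) = 388889 ⇒ n ≥ 24.9722, so the smallest even n is 26. (n must be even for Simpson's rule.)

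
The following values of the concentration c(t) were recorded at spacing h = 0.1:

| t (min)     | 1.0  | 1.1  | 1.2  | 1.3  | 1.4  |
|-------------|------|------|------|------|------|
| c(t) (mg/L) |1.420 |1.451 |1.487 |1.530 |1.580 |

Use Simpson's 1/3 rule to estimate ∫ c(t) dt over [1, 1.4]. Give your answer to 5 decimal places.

0.59660

h = 0.1, n = 4.
(h/3)·[y₀ + 4y₁ + 2y₂ + 4y₃ + y₄] = 0.033333·(17.898) = 0.59660.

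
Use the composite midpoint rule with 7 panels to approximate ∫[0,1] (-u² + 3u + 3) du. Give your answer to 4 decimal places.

4.1684

h = (1 − 0)/7 = 0.142857.
Midpoints m₁,…,m₇ = 0.071429, 0.214286, 0.357143, 0.5, 0.642857, 0.785714, 0.928571.
f(m₁)=3.209184, f(m₂)=3.596939, f(m₃)=3.943878, f(m₄)=4.25, f(m₅)=4.515306, f(m₆)=4.739796, f(m₇)=4.923469.
h·[f(m₁) + f(m₂) + f(m₃) + f(m₄) + f(m₅) + f(m₆) + f(m₇)] = 0.142857·(29.178571) = 4.1684.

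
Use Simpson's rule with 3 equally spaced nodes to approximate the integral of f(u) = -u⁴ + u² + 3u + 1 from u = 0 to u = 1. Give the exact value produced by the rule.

h = (1 − 0)/2 = 0.5.
Nodes u₀,…,u₂ = 0, 0.5, 1.
f(u) = -u⁴ + u² + 3u + 1: f₀=1, f₁=2.6875, f₂=4.
(h/3)·[f₀ + 4f₁ + f₂] = 0.166667·(15.75) = 2.625.

2.625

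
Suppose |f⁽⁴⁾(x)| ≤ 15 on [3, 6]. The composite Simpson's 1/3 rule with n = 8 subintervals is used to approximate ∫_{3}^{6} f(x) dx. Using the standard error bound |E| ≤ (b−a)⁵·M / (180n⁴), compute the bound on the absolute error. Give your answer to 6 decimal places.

0.004944

|E| ≤ (3)⁵·15 / (180·8⁴) = 3645/737280 = 0.004944.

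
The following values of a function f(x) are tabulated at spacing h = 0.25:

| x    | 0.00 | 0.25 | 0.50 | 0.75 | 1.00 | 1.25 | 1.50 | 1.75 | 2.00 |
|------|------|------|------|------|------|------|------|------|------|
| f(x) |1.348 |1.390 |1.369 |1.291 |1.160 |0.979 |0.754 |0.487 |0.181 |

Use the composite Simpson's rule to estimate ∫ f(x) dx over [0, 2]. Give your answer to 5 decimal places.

2.05692

h = 0.25, n = 8.
(h/3)·[y₀ + 4y₁ + 2y₂ + 4y₃ + 2y₄ + 4y₅ + 2y₆ + 4y₇ + y₈] = 0.083333·(24.683) = 2.05692.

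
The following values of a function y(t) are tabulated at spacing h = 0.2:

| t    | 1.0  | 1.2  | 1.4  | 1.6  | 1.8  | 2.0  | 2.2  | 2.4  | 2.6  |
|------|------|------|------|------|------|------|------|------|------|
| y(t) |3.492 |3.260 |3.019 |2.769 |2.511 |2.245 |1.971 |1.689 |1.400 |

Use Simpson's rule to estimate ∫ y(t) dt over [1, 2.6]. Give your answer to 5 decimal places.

3.98307

h = 0.2, n = 8.
(h/3)·[y₀ + 4y₁ + 2y₂ + 4y₃ + 2y₄ + 4y₅ + 2y₆ + 4y₇ + y₈] = 0.066667·(59.746) = 3.98307.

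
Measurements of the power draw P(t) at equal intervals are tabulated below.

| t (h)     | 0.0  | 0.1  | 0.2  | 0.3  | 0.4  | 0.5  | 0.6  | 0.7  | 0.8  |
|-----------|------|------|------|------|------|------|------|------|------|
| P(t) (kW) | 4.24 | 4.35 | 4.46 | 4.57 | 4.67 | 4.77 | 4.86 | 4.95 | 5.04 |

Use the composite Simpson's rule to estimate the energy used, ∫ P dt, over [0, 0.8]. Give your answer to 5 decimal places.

h = 0.1, n = 8.
(h/3)·[y₀ + 4y₁ + 2y₂ + 4y₃ + 2y₄ + 4y₅ + 2y₆ + 4y₇ + y₈] = 0.033333·(111.82) = 3.72733.

3.72733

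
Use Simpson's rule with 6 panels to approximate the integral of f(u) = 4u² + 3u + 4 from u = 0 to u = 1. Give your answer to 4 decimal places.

h = (1 − 0)/6 = 0.166667.
Nodes u₀,…,u₆ = 0, 0.166667, 0.333333, 0.5, 0.666667, 0.833333, 1.
f(u) = 4u² + 3u + 4: f₀=4, f₁=4.611111, f₂=5.444444, f₃=6.5, f₄=7.777778, f₅=9.277778, f₆=11.
(h/3)·[f₀ + 4f₁ + 2f₂ + 4f₃ + 2f₄ + 4f₅ + f₆] = 0.055556·(123) = 6.8333.

6.8333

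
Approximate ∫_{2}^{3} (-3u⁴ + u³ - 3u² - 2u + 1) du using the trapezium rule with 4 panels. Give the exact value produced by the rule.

h = (3 − 2)/4 = 0.25.
Nodes u₀,…,u₄ = 2, 2.25, 2.5, 2.75, 3.
f(u) = -3u⁴ + u³ - 3u² - 2u + 1: f₀=-55, f₁=-84.18359375, f₂=-124.3125, f₃=-177.96484375, f₄=-248.
(h/2)·[f₀ + 2f₁ + 2f₂ + 2f₃ + f₄] = 0.125·(-1075.921875) = -134.490234375.

-134.490234375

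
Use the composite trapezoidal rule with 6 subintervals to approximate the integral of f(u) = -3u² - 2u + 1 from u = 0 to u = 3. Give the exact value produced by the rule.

-33.375

h = (3 − 0)/6 = 0.5.
Nodes u₀,…,u₆ = 0, 0.5, 1, 1.5, 2, 2.5, 3.
f(u) = -3u² - 2u + 1: f₀=1, f₁=-0.75, f₂=-4, f₃=-8.75, f₄=-15, f₅=-22.75, f₆=-32.
(h/2)·[f₀ + 2f₁ + 2f₂ + 2f₃ + 2f₄ + 2f₅ + f₆] = 0.25·(-133.5) = -33.375.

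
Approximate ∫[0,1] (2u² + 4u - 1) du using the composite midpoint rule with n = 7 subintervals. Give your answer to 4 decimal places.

h = (1 − 0)/7 = 0.142857.
Midpoints m₁,…,m₇ = 0.071429, 0.214286, 0.357143, 0.5, 0.642857, 0.785714, 0.928571.
f(m₁)=-0.704082, f(m₂)=-0.051020, f(m₃)=0.683673, f(m₄)=1.5, f(m₅)=2.397959, f(m₆)=3.377551, f(m₇)=4.438776.
h·[f(m₁) + f(m₂) + f(m₃) + f(m₄) + f(m₅) + f(m₆) + f(m₇)] = 0.142857·(11.642857) = 1.6633.

1.6633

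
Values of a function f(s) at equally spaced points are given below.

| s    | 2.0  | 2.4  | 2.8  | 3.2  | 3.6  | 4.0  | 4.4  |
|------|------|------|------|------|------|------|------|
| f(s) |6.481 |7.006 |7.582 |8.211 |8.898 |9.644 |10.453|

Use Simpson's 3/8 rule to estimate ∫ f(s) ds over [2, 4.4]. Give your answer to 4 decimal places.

h = 0.4, n = 6.
(3h/8)·[y₀ + 3y₁ + 3y₂ + 2y₃ + 3y₄ + 3y₅ + y₆] = 0.15·(132.746) = 19.9119.

19.9119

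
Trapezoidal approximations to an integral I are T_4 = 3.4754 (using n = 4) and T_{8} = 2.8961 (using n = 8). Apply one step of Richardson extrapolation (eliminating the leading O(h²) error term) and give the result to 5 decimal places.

2.70300

R = (4·T_{8} − T_4) / 3 = (4·2.8961 − 3.4754)/3 = (8.1090)/3 = 2.70300.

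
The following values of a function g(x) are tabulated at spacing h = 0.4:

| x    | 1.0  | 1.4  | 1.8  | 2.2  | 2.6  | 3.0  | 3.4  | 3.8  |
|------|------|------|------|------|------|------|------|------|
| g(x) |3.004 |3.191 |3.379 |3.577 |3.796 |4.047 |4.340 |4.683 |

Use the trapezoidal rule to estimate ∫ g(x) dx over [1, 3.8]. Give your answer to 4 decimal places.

h = 0.4, n = 7.
(h/2)·[y₀ + 2y₁ + 2y₂ + 2y₃ + 2y₄ + 2y₅ + 2y₆ + y₇] = 0.2·(52.347) = 10.4694.

10.4694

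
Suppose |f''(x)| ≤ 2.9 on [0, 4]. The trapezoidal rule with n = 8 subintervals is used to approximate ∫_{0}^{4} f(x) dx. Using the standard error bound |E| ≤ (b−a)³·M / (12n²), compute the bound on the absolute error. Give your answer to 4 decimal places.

|E| ≤ (4)³·2.9 / (12·8²) = 185.6/768 = 0.2417.

0.2417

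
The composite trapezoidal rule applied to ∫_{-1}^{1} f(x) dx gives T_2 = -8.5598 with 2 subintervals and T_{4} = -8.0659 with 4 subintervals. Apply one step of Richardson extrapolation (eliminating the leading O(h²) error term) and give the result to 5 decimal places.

R = (4·T_{4} − T_2) / 3 = (4·(-8.0659) − (-8.5598))/3 = (-23.7038)/3 = -7.90127.

-7.90127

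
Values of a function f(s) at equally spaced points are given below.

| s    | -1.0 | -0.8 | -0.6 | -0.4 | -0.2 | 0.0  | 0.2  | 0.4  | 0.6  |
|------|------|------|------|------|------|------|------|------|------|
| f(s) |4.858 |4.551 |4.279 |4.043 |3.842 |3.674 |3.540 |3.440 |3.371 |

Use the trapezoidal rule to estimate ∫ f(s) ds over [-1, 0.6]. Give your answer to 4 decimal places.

6.2967

h = 0.2, n = 8.
(h/2)·[y₀ + 2y₁ + 2y₂ + 2y₃ + 2y₄ + 2y₅ + 2y₆ + 2y₇ + y₈] = 0.1·(62.967) = 6.2967.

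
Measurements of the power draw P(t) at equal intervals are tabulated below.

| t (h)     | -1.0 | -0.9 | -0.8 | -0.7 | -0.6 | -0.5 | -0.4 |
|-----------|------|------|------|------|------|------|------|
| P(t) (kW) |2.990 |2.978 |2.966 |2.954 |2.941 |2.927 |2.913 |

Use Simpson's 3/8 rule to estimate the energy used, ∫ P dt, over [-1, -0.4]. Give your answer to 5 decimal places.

h = 0.1, n = 6.
(3h/8)·[y₀ + 3y₁ + 3y₂ + 2y₃ + 3y₄ + 3y₅ + y₆] = 0.0375·(47.247) = 1.77176.

1.77176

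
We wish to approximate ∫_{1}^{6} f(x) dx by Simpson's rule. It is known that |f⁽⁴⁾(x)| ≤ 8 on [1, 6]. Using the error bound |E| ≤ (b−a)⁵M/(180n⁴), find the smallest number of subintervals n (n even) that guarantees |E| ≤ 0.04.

Need 25000/(180n⁴) ≤ 0.04.
n⁴ ≥ 25000/(180·0.04) = 3472.22 ⇒ n ≥ 7.6763, so the smallest even n is 8. (n must be even for Simpson's rule.)

8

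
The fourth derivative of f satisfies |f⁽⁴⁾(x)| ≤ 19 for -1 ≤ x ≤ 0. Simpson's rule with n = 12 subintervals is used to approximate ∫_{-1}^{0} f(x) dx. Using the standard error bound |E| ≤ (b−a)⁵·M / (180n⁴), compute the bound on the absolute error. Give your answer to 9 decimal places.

0.000005090

|E| ≤ (1)⁵·19 / (180·12⁴) = 19/3732480 = 0.000005090.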